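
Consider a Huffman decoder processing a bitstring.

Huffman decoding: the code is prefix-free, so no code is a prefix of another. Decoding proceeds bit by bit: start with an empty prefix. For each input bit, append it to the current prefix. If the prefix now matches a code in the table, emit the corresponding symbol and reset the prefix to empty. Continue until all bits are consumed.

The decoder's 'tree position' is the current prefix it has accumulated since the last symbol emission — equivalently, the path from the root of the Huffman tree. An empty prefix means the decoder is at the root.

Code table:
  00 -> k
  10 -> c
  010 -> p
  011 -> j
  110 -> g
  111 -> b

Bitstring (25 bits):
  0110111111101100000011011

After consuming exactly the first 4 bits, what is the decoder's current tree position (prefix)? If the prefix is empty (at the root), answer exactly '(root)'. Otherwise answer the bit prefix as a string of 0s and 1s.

Answer: 0

Derivation:
Bit 0: prefix='0' (no match yet)
Bit 1: prefix='01' (no match yet)
Bit 2: prefix='011' -> emit 'j', reset
Bit 3: prefix='0' (no match yet)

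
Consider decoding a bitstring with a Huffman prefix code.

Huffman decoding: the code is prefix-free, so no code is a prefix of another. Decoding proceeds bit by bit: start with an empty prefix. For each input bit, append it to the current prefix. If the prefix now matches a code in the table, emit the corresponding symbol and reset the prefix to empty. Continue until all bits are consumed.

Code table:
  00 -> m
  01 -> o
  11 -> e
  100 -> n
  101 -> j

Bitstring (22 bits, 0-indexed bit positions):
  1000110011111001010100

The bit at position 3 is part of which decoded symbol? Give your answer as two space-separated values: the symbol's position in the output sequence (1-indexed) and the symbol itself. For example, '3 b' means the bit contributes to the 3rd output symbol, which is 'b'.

Bit 0: prefix='1' (no match yet)
Bit 1: prefix='10' (no match yet)
Bit 2: prefix='100' -> emit 'n', reset
Bit 3: prefix='0' (no match yet)
Bit 4: prefix='01' -> emit 'o', reset
Bit 5: prefix='1' (no match yet)
Bit 6: prefix='10' (no match yet)
Bit 7: prefix='100' -> emit 'n', reset

Answer: 2 o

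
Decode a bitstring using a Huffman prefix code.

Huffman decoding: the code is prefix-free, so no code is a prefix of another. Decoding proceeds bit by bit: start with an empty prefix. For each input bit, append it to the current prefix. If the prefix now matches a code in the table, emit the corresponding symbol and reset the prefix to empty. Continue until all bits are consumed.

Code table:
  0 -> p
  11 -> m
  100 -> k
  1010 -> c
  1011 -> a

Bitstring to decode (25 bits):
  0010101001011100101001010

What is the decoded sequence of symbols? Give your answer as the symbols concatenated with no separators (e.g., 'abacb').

Answer: ppckakcpc

Derivation:
Bit 0: prefix='0' -> emit 'p', reset
Bit 1: prefix='0' -> emit 'p', reset
Bit 2: prefix='1' (no match yet)
Bit 3: prefix='10' (no match yet)
Bit 4: prefix='101' (no match yet)
Bit 5: prefix='1010' -> emit 'c', reset
Bit 6: prefix='1' (no match yet)
Bit 7: prefix='10' (no match yet)
Bit 8: prefix='100' -> emit 'k', reset
Bit 9: prefix='1' (no match yet)
Bit 10: prefix='10' (no match yet)
Bit 11: prefix='101' (no match yet)
Bit 12: prefix='1011' -> emit 'a', reset
Bit 13: prefix='1' (no match yet)
Bit 14: prefix='10' (no match yet)
Bit 15: prefix='100' -> emit 'k', reset
Bit 16: prefix='1' (no match yet)
Bit 17: prefix='10' (no match yet)
Bit 18: prefix='101' (no match yet)
Bit 19: prefix='1010' -> emit 'c', reset
Bit 20: prefix='0' -> emit 'p', reset
Bit 21: prefix='1' (no match yet)
Bit 22: prefix='10' (no match yet)
Bit 23: prefix='101' (no match yet)
Bit 24: prefix='1010' -> emit 'c', reset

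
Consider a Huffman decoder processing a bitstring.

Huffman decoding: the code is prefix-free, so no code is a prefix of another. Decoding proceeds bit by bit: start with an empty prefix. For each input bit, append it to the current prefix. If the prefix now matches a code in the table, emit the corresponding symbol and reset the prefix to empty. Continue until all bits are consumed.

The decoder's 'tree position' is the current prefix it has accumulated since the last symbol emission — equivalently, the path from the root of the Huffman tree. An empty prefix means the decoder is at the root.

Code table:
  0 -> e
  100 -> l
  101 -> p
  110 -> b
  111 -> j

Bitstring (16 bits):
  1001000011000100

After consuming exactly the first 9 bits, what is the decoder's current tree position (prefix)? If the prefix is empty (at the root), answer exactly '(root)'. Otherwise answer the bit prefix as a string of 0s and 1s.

Bit 0: prefix='1' (no match yet)
Bit 1: prefix='10' (no match yet)
Bit 2: prefix='100' -> emit 'l', reset
Bit 3: prefix='1' (no match yet)
Bit 4: prefix='10' (no match yet)
Bit 5: prefix='100' -> emit 'l', reset
Bit 6: prefix='0' -> emit 'e', reset
Bit 7: prefix='0' -> emit 'e', reset
Bit 8: prefix='1' (no match yet)

Answer: 1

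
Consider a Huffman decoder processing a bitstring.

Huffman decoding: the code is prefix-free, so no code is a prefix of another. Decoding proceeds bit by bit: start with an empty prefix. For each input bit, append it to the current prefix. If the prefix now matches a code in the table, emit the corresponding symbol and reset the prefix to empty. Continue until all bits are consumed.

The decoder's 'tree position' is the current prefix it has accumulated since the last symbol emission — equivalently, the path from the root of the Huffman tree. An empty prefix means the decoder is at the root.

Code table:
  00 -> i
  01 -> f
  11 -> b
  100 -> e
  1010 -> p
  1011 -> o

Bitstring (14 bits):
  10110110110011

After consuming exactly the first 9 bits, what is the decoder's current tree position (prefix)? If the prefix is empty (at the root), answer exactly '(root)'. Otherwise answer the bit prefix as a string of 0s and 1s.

Bit 0: prefix='1' (no match yet)
Bit 1: prefix='10' (no match yet)
Bit 2: prefix='101' (no match yet)
Bit 3: prefix='1011' -> emit 'o', reset
Bit 4: prefix='0' (no match yet)
Bit 5: prefix='01' -> emit 'f', reset
Bit 6: prefix='1' (no match yet)
Bit 7: prefix='10' (no match yet)
Bit 8: prefix='101' (no match yet)

Answer: 101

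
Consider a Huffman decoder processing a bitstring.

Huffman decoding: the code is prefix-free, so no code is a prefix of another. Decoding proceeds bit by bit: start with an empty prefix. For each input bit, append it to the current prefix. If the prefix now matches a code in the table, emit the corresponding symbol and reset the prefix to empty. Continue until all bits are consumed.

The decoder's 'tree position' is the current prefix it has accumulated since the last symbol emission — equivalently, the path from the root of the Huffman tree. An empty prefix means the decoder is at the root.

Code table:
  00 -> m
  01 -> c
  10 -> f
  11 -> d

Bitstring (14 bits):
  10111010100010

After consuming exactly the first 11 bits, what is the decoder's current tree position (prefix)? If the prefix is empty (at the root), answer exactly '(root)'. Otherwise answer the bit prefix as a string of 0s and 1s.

Bit 0: prefix='1' (no match yet)
Bit 1: prefix='10' -> emit 'f', reset
Bit 2: prefix='1' (no match yet)
Bit 3: prefix='11' -> emit 'd', reset
Bit 4: prefix='1' (no match yet)
Bit 5: prefix='10' -> emit 'f', reset
Bit 6: prefix='1' (no match yet)
Bit 7: prefix='10' -> emit 'f', reset
Bit 8: prefix='1' (no match yet)
Bit 9: prefix='10' -> emit 'f', reset
Bit 10: prefix='0' (no match yet)

Answer: 0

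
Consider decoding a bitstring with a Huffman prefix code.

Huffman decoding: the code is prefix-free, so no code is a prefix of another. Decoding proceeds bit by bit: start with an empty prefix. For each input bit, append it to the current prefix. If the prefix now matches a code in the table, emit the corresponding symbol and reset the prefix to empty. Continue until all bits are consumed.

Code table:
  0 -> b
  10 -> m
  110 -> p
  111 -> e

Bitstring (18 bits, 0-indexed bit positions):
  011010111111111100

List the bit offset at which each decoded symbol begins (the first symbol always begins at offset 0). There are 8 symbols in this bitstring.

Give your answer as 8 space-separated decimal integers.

Bit 0: prefix='0' -> emit 'b', reset
Bit 1: prefix='1' (no match yet)
Bit 2: prefix='11' (no match yet)
Bit 3: prefix='110' -> emit 'p', reset
Bit 4: prefix='1' (no match yet)
Bit 5: prefix='10' -> emit 'm', reset
Bit 6: prefix='1' (no match yet)
Bit 7: prefix='11' (no match yet)
Bit 8: prefix='111' -> emit 'e', reset
Bit 9: prefix='1' (no match yet)
Bit 10: prefix='11' (no match yet)
Bit 11: prefix='111' -> emit 'e', reset
Bit 12: prefix='1' (no match yet)
Bit 13: prefix='11' (no match yet)
Bit 14: prefix='111' -> emit 'e', reset
Bit 15: prefix='1' (no match yet)
Bit 16: prefix='10' -> emit 'm', reset
Bit 17: prefix='0' -> emit 'b', reset

Answer: 0 1 4 6 9 12 15 17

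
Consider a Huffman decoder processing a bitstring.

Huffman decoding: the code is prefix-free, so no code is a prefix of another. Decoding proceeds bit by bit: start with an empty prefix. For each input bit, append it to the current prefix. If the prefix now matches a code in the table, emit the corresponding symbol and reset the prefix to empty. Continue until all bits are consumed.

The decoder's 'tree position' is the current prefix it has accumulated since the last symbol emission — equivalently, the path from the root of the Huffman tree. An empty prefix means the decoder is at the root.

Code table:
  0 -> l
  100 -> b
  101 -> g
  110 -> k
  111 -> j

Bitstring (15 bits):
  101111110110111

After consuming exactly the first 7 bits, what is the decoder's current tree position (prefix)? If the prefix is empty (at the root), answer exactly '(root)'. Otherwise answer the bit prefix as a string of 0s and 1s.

Bit 0: prefix='1' (no match yet)
Bit 1: prefix='10' (no match yet)
Bit 2: prefix='101' -> emit 'g', reset
Bit 3: prefix='1' (no match yet)
Bit 4: prefix='11' (no match yet)
Bit 5: prefix='111' -> emit 'j', reset
Bit 6: prefix='1' (no match yet)

Answer: 1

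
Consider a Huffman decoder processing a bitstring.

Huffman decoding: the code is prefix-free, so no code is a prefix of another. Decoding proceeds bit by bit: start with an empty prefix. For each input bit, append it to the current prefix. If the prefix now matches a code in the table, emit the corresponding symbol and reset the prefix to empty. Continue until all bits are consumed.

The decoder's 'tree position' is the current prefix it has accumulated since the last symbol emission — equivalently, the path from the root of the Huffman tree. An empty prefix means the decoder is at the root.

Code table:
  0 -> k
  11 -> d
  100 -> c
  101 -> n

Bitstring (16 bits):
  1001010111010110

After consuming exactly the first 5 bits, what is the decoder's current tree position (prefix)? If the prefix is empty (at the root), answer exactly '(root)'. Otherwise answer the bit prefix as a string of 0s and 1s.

Answer: 10

Derivation:
Bit 0: prefix='1' (no match yet)
Bit 1: prefix='10' (no match yet)
Bit 2: prefix='100' -> emit 'c', reset
Bit 3: prefix='1' (no match yet)
Bit 4: prefix='10' (no match yet)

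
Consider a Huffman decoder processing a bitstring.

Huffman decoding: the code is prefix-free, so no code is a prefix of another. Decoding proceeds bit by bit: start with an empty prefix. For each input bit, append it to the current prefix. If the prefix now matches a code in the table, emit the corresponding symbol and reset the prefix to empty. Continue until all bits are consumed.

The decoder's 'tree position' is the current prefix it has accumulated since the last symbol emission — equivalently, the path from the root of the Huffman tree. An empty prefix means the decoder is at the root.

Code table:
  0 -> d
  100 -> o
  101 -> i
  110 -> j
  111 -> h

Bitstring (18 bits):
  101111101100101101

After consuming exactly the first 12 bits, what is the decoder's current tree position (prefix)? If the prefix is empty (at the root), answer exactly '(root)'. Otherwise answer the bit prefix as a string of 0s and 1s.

Answer: (root)

Derivation:
Bit 0: prefix='1' (no match yet)
Bit 1: prefix='10' (no match yet)
Bit 2: prefix='101' -> emit 'i', reset
Bit 3: prefix='1' (no match yet)
Bit 4: prefix='11' (no match yet)
Bit 5: prefix='111' -> emit 'h', reset
Bit 6: prefix='1' (no match yet)
Bit 7: prefix='10' (no match yet)
Bit 8: prefix='101' -> emit 'i', reset
Bit 9: prefix='1' (no match yet)
Bit 10: prefix='10' (no match yet)
Bit 11: prefix='100' -> emit 'o', reset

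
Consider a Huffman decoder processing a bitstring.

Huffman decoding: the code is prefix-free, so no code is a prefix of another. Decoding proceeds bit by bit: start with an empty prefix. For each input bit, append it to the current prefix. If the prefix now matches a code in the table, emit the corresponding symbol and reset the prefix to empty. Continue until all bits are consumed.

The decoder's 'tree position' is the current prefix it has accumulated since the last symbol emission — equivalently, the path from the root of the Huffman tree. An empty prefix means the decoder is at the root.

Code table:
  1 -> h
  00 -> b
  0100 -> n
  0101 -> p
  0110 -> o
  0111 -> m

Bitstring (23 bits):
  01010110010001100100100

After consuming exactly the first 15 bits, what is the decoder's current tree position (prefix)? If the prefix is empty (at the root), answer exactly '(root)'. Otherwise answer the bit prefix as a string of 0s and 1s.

Bit 0: prefix='0' (no match yet)
Bit 1: prefix='01' (no match yet)
Bit 2: prefix='010' (no match yet)
Bit 3: prefix='0101' -> emit 'p', reset
Bit 4: prefix='0' (no match yet)
Bit 5: prefix='01' (no match yet)
Bit 6: prefix='011' (no match yet)
Bit 7: prefix='0110' -> emit 'o', reset
Bit 8: prefix='0' (no match yet)
Bit 9: prefix='01' (no match yet)
Bit 10: prefix='010' (no match yet)
Bit 11: prefix='0100' -> emit 'n', reset
Bit 12: prefix='0' (no match yet)
Bit 13: prefix='01' (no match yet)
Bit 14: prefix='011' (no match yet)

Answer: 011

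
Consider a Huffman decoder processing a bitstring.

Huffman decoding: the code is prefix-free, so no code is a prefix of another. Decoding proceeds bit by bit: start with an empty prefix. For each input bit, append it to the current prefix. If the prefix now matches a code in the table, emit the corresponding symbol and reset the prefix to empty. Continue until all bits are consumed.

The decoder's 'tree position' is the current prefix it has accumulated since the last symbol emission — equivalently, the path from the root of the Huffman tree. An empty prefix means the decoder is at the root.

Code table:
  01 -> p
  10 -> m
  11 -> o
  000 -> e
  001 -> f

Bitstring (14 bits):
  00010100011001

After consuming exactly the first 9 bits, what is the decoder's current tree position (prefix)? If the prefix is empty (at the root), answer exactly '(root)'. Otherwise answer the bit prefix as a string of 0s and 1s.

Answer: 00

Derivation:
Bit 0: prefix='0' (no match yet)
Bit 1: prefix='00' (no match yet)
Bit 2: prefix='000' -> emit 'e', reset
Bit 3: prefix='1' (no match yet)
Bit 4: prefix='10' -> emit 'm', reset
Bit 5: prefix='1' (no match yet)
Bit 6: prefix='10' -> emit 'm', reset
Bit 7: prefix='0' (no match yet)
Bit 8: prefix='00' (no match yet)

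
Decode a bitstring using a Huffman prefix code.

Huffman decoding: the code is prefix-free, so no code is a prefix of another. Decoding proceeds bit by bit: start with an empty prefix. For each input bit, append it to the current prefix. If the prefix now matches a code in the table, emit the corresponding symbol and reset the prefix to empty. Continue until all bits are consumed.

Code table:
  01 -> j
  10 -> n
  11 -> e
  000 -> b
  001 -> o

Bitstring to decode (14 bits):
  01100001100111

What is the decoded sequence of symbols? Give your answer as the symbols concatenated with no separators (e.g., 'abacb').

Answer: jnbeoe

Derivation:
Bit 0: prefix='0' (no match yet)
Bit 1: prefix='01' -> emit 'j', reset
Bit 2: prefix='1' (no match yet)
Bit 3: prefix='10' -> emit 'n', reset
Bit 4: prefix='0' (no match yet)
Bit 5: prefix='00' (no match yet)
Bit 6: prefix='000' -> emit 'b', reset
Bit 7: prefix='1' (no match yet)
Bit 8: prefix='11' -> emit 'e', reset
Bit 9: prefix='0' (no match yet)
Bit 10: prefix='00' (no match yet)
Bit 11: prefix='001' -> emit 'o', reset
Bit 12: prefix='1' (no match yet)
Bit 13: prefix='11' -> emit 'e', reset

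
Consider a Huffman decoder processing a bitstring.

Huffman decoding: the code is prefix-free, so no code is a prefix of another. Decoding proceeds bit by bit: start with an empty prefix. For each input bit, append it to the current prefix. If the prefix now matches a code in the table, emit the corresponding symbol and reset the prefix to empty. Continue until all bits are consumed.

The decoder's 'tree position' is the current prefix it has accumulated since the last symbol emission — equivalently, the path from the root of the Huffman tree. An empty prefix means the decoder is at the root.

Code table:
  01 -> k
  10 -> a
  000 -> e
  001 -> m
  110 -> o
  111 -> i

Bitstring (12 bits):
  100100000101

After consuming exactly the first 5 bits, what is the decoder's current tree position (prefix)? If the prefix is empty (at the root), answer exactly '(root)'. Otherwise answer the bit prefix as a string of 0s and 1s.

Bit 0: prefix='1' (no match yet)
Bit 1: prefix='10' -> emit 'a', reset
Bit 2: prefix='0' (no match yet)
Bit 3: prefix='01' -> emit 'k', reset
Bit 4: prefix='0' (no match yet)

Answer: 0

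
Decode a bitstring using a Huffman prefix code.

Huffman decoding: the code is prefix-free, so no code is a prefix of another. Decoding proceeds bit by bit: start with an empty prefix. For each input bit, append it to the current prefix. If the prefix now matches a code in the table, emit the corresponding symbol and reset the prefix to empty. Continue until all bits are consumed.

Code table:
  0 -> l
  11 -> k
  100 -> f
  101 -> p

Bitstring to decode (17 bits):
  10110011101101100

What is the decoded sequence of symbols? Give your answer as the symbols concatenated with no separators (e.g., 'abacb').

Bit 0: prefix='1' (no match yet)
Bit 1: prefix='10' (no match yet)
Bit 2: prefix='101' -> emit 'p', reset
Bit 3: prefix='1' (no match yet)
Bit 4: prefix='10' (no match yet)
Bit 5: prefix='100' -> emit 'f', reset
Bit 6: prefix='1' (no match yet)
Bit 7: prefix='11' -> emit 'k', reset
Bit 8: prefix='1' (no match yet)
Bit 9: prefix='10' (no match yet)
Bit 10: prefix='101' -> emit 'p', reset
Bit 11: prefix='1' (no match yet)
Bit 12: prefix='10' (no match yet)
Bit 13: prefix='101' -> emit 'p', reset
Bit 14: prefix='1' (no match yet)
Bit 15: prefix='10' (no match yet)
Bit 16: prefix='100' -> emit 'f', reset

Answer: pfkppf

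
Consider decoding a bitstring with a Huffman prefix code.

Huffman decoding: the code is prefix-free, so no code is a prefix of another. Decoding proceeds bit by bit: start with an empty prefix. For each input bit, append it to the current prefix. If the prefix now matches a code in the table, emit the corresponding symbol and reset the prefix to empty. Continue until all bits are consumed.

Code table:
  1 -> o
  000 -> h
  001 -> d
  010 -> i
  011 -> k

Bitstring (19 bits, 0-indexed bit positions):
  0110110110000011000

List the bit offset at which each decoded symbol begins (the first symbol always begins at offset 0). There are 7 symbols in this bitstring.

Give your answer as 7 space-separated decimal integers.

Bit 0: prefix='0' (no match yet)
Bit 1: prefix='01' (no match yet)
Bit 2: prefix='011' -> emit 'k', reset
Bit 3: prefix='0' (no match yet)
Bit 4: prefix='01' (no match yet)
Bit 5: prefix='011' -> emit 'k', reset
Bit 6: prefix='0' (no match yet)
Bit 7: prefix='01' (no match yet)
Bit 8: prefix='011' -> emit 'k', reset
Bit 9: prefix='0' (no match yet)
Bit 10: prefix='00' (no match yet)
Bit 11: prefix='000' -> emit 'h', reset
Bit 12: prefix='0' (no match yet)
Bit 13: prefix='00' (no match yet)
Bit 14: prefix='001' -> emit 'd', reset
Bit 15: prefix='1' -> emit 'o', reset
Bit 16: prefix='0' (no match yet)
Bit 17: prefix='00' (no match yet)
Bit 18: prefix='000' -> emit 'h', reset

Answer: 0 3 6 9 12 15 16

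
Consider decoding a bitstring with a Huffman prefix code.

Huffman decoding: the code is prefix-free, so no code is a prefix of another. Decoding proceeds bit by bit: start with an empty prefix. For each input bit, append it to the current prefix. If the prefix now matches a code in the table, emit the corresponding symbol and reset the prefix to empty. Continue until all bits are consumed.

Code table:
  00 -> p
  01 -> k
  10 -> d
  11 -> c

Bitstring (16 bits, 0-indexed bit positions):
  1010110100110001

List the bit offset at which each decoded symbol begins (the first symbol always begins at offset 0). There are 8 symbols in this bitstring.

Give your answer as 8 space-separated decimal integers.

Bit 0: prefix='1' (no match yet)
Bit 1: prefix='10' -> emit 'd', reset
Bit 2: prefix='1' (no match yet)
Bit 3: prefix='10' -> emit 'd', reset
Bit 4: prefix='1' (no match yet)
Bit 5: prefix='11' -> emit 'c', reset
Bit 6: prefix='0' (no match yet)
Bit 7: prefix='01' -> emit 'k', reset
Bit 8: prefix='0' (no match yet)
Bit 9: prefix='00' -> emit 'p', reset
Bit 10: prefix='1' (no match yet)
Bit 11: prefix='11' -> emit 'c', reset
Bit 12: prefix='0' (no match yet)
Bit 13: prefix='00' -> emit 'p', reset
Bit 14: prefix='0' (no match yet)
Bit 15: prefix='01' -> emit 'k', reset

Answer: 0 2 4 6 8 10 12 14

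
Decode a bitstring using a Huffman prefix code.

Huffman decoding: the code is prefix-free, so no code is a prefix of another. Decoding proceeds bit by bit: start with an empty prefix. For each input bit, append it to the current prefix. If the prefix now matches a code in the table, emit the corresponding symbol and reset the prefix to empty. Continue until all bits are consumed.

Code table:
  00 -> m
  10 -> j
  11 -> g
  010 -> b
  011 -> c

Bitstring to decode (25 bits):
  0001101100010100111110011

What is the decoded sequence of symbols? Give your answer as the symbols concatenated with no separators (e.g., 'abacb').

Bit 0: prefix='0' (no match yet)
Bit 1: prefix='00' -> emit 'm', reset
Bit 2: prefix='0' (no match yet)
Bit 3: prefix='01' (no match yet)
Bit 4: prefix='011' -> emit 'c', reset
Bit 5: prefix='0' (no match yet)
Bit 6: prefix='01' (no match yet)
Bit 7: prefix='011' -> emit 'c', reset
Bit 8: prefix='0' (no match yet)
Bit 9: prefix='00' -> emit 'm', reset
Bit 10: prefix='0' (no match yet)
Bit 11: prefix='01' (no match yet)
Bit 12: prefix='010' -> emit 'b', reset
Bit 13: prefix='1' (no match yet)
Bit 14: prefix='10' -> emit 'j', reset
Bit 15: prefix='0' (no match yet)
Bit 16: prefix='01' (no match yet)
Bit 17: prefix='011' -> emit 'c', reset
Bit 18: prefix='1' (no match yet)
Bit 19: prefix='11' -> emit 'g', reset
Bit 20: prefix='1' (no match yet)
Bit 21: prefix='10' -> emit 'j', reset
Bit 22: prefix='0' (no match yet)
Bit 23: prefix='01' (no match yet)
Bit 24: prefix='011' -> emit 'c', reset

Answer: mccmbjcgjc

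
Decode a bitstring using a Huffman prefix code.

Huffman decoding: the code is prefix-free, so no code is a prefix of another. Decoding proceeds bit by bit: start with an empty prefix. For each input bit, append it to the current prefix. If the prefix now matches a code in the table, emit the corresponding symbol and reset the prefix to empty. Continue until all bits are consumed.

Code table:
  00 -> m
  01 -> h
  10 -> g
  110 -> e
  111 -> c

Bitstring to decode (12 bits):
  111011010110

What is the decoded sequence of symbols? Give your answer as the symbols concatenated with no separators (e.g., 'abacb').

Bit 0: prefix='1' (no match yet)
Bit 1: prefix='11' (no match yet)
Bit 2: prefix='111' -> emit 'c', reset
Bit 3: prefix='0' (no match yet)
Bit 4: prefix='01' -> emit 'h', reset
Bit 5: prefix='1' (no match yet)
Bit 6: prefix='10' -> emit 'g', reset
Bit 7: prefix='1' (no match yet)
Bit 8: prefix='10' -> emit 'g', reset
Bit 9: prefix='1' (no match yet)
Bit 10: prefix='11' (no match yet)
Bit 11: prefix='110' -> emit 'e', reset

Answer: chgge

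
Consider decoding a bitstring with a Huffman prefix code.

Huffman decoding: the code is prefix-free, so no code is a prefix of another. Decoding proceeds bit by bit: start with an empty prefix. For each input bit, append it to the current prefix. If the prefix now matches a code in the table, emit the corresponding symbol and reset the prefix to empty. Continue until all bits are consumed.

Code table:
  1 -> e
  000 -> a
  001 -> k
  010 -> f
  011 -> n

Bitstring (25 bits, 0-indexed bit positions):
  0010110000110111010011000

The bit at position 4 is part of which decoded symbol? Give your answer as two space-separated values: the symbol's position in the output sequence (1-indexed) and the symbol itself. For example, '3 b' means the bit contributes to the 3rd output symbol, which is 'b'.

Answer: 2 n

Derivation:
Bit 0: prefix='0' (no match yet)
Bit 1: prefix='00' (no match yet)
Bit 2: prefix='001' -> emit 'k', reset
Bit 3: prefix='0' (no match yet)
Bit 4: prefix='01' (no match yet)
Bit 5: prefix='011' -> emit 'n', reset
Bit 6: prefix='0' (no match yet)
Bit 7: prefix='00' (no match yet)
Bit 8: prefix='000' -> emit 'a', reset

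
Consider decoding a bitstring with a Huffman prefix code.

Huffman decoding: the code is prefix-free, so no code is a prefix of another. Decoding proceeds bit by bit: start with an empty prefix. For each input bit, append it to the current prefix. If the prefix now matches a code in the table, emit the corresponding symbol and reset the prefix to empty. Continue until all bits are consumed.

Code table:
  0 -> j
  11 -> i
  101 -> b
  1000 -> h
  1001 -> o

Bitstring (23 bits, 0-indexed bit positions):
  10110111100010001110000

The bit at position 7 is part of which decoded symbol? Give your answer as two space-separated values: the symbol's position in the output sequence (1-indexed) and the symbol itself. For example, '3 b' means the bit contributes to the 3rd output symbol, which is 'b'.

Answer: 3 i

Derivation:
Bit 0: prefix='1' (no match yet)
Bit 1: prefix='10' (no match yet)
Bit 2: prefix='101' -> emit 'b', reset
Bit 3: prefix='1' (no match yet)
Bit 4: prefix='10' (no match yet)
Bit 5: prefix='101' -> emit 'b', reset
Bit 6: prefix='1' (no match yet)
Bit 7: prefix='11' -> emit 'i', reset
Bit 8: prefix='1' (no match yet)
Bit 9: prefix='10' (no match yet)
Bit 10: prefix='100' (no match yet)
Bit 11: prefix='1000' -> emit 'h', reset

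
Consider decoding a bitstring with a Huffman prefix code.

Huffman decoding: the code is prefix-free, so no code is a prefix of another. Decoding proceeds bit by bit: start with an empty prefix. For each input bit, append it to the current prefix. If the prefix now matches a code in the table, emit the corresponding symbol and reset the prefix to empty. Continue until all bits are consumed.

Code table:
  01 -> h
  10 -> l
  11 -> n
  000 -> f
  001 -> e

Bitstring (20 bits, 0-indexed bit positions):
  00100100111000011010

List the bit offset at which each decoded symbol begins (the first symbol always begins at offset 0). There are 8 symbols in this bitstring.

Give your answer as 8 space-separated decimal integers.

Answer: 0 3 6 9 11 14 16 18

Derivation:
Bit 0: prefix='0' (no match yet)
Bit 1: prefix='00' (no match yet)
Bit 2: prefix='001' -> emit 'e', reset
Bit 3: prefix='0' (no match yet)
Bit 4: prefix='00' (no match yet)
Bit 5: prefix='001' -> emit 'e', reset
Bit 6: prefix='0' (no match yet)
Bit 7: prefix='00' (no match yet)
Bit 8: prefix='001' -> emit 'e', reset
Bit 9: prefix='1' (no match yet)
Bit 10: prefix='11' -> emit 'n', reset
Bit 11: prefix='0' (no match yet)
Bit 12: prefix='00' (no match yet)
Bit 13: prefix='000' -> emit 'f', reset
Bit 14: prefix='0' (no match yet)
Bit 15: prefix='01' -> emit 'h', reset
Bit 16: prefix='1' (no match yet)
Bit 17: prefix='10' -> emit 'l', reset
Bit 18: prefix='1' (no match yet)
Bit 19: prefix='10' -> emit 'l', reset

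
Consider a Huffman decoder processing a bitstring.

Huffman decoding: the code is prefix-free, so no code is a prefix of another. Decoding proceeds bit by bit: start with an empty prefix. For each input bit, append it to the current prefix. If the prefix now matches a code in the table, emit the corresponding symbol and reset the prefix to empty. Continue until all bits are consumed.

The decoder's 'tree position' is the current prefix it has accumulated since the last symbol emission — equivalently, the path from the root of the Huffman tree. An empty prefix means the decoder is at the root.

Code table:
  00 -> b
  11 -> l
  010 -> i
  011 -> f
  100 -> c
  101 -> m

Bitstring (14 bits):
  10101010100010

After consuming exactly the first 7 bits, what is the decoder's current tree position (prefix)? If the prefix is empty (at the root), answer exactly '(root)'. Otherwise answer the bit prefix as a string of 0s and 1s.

Bit 0: prefix='1' (no match yet)
Bit 1: prefix='10' (no match yet)
Bit 2: prefix='101' -> emit 'm', reset
Bit 3: prefix='0' (no match yet)
Bit 4: prefix='01' (no match yet)
Bit 5: prefix='010' -> emit 'i', reset
Bit 6: prefix='1' (no match yet)

Answer: 1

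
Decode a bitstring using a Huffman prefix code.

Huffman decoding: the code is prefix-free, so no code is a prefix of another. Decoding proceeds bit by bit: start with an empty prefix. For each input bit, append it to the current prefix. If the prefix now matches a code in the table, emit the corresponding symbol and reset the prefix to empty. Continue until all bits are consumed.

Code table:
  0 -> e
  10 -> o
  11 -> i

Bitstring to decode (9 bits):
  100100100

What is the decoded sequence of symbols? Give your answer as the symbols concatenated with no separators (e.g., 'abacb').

Bit 0: prefix='1' (no match yet)
Bit 1: prefix='10' -> emit 'o', reset
Bit 2: prefix='0' -> emit 'e', reset
Bit 3: prefix='1' (no match yet)
Bit 4: prefix='10' -> emit 'o', reset
Bit 5: prefix='0' -> emit 'e', reset
Bit 6: prefix='1' (no match yet)
Bit 7: prefix='10' -> emit 'o', reset
Bit 8: prefix='0' -> emit 'e', reset

Answer: oeoeoe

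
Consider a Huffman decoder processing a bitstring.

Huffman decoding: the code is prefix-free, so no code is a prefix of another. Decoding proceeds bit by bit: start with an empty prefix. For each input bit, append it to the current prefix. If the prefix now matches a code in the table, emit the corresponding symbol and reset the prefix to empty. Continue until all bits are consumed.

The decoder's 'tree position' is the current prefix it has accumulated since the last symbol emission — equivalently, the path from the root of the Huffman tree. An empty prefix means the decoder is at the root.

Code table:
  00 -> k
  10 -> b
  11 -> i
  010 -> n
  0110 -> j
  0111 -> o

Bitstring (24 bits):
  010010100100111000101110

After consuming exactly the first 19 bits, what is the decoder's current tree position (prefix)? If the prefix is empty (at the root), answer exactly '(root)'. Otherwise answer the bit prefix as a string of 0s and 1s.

Bit 0: prefix='0' (no match yet)
Bit 1: prefix='01' (no match yet)
Bit 2: prefix='010' -> emit 'n', reset
Bit 3: prefix='0' (no match yet)
Bit 4: prefix='01' (no match yet)
Bit 5: prefix='010' -> emit 'n', reset
Bit 6: prefix='1' (no match yet)
Bit 7: prefix='10' -> emit 'b', reset
Bit 8: prefix='0' (no match yet)
Bit 9: prefix='01' (no match yet)
Bit 10: prefix='010' -> emit 'n', reset
Bit 11: prefix='0' (no match yet)
Bit 12: prefix='01' (no match yet)
Bit 13: prefix='011' (no match yet)
Bit 14: prefix='0111' -> emit 'o', reset
Bit 15: prefix='0' (no match yet)
Bit 16: prefix='00' -> emit 'k', reset
Bit 17: prefix='0' (no match yet)
Bit 18: prefix='01' (no match yet)

Answer: 01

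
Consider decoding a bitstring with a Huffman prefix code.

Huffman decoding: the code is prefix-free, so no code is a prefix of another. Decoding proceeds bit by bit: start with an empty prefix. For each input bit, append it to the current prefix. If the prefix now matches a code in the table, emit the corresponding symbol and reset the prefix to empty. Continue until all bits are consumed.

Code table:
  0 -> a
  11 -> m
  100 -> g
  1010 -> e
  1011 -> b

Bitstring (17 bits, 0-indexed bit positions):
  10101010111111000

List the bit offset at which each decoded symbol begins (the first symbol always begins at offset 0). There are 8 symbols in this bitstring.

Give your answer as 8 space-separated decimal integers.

Answer: 0 4 8 10 12 14 15 16

Derivation:
Bit 0: prefix='1' (no match yet)
Bit 1: prefix='10' (no match yet)
Bit 2: prefix='101' (no match yet)
Bit 3: prefix='1010' -> emit 'e', reset
Bit 4: prefix='1' (no match yet)
Bit 5: prefix='10' (no match yet)
Bit 6: prefix='101' (no match yet)
Bit 7: prefix='1010' -> emit 'e', reset
Bit 8: prefix='1' (no match yet)
Bit 9: prefix='11' -> emit 'm', reset
Bit 10: prefix='1' (no match yet)
Bit 11: prefix='11' -> emit 'm', reset
Bit 12: prefix='1' (no match yet)
Bit 13: prefix='11' -> emit 'm', reset
Bit 14: prefix='0' -> emit 'a', reset
Bit 15: prefix='0' -> emit 'a', reset
Bit 16: prefix='0' -> emit 'a', reset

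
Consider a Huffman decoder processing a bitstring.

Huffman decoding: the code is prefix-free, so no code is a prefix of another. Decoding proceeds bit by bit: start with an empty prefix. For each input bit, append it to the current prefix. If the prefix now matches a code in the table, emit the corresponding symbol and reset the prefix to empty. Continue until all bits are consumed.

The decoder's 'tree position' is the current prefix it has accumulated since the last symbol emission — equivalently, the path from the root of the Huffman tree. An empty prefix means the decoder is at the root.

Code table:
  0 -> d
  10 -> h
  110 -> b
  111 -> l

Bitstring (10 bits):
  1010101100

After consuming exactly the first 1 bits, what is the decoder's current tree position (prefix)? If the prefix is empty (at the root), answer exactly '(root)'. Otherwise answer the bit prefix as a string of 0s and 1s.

Answer: 1

Derivation:
Bit 0: prefix='1' (no match yet)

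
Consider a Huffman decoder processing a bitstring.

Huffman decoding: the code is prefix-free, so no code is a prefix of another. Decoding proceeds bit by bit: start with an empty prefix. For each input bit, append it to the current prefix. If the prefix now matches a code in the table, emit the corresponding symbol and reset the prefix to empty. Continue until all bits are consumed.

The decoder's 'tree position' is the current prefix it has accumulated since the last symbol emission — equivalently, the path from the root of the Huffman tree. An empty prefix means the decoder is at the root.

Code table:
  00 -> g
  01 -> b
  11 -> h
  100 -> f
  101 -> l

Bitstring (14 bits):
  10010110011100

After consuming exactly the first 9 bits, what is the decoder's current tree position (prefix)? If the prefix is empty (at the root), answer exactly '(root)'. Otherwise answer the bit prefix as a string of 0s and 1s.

Bit 0: prefix='1' (no match yet)
Bit 1: prefix='10' (no match yet)
Bit 2: prefix='100' -> emit 'f', reset
Bit 3: prefix='1' (no match yet)
Bit 4: prefix='10' (no match yet)
Bit 5: prefix='101' -> emit 'l', reset
Bit 6: prefix='1' (no match yet)
Bit 7: prefix='10' (no match yet)
Bit 8: prefix='100' -> emit 'f', reset

Answer: (root)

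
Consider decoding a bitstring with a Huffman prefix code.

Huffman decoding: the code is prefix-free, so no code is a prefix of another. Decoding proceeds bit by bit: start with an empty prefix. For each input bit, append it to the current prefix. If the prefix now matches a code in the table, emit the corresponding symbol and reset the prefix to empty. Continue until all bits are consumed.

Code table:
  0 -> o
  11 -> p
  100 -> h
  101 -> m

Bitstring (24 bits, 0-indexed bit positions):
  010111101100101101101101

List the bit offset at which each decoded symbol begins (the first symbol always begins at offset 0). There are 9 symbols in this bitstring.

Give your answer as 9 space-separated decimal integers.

Answer: 0 1 4 6 9 12 15 18 21

Derivation:
Bit 0: prefix='0' -> emit 'o', reset
Bit 1: prefix='1' (no match yet)
Bit 2: prefix='10' (no match yet)
Bit 3: prefix='101' -> emit 'm', reset
Bit 4: prefix='1' (no match yet)
Bit 5: prefix='11' -> emit 'p', reset
Bit 6: prefix='1' (no match yet)
Bit 7: prefix='10' (no match yet)
Bit 8: prefix='101' -> emit 'm', reset
Bit 9: prefix='1' (no match yet)
Bit 10: prefix='10' (no match yet)
Bit 11: prefix='100' -> emit 'h', reset
Bit 12: prefix='1' (no match yet)
Bit 13: prefix='10' (no match yet)
Bit 14: prefix='101' -> emit 'm', reset
Bit 15: prefix='1' (no match yet)
Bit 16: prefix='10' (no match yet)
Bit 17: prefix='101' -> emit 'm', reset
Bit 18: prefix='1' (no match yet)
Bit 19: prefix='10' (no match yet)
Bit 20: prefix='101' -> emit 'm', reset
Bit 21: prefix='1' (no match yet)
Bit 22: prefix='10' (no match yet)
Bit 23: prefix='101' -> emit 'm', reset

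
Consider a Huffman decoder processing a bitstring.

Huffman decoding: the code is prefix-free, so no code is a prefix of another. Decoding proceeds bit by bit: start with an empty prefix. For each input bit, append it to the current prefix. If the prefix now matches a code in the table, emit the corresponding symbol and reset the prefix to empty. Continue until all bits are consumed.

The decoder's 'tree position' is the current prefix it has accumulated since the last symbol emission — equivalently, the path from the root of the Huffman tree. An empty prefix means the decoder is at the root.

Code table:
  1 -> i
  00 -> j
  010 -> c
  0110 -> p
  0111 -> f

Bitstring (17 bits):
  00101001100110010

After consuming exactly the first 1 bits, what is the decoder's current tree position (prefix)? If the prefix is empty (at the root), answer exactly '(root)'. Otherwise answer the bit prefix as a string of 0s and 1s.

Bit 0: prefix='0' (no match yet)

Answer: 0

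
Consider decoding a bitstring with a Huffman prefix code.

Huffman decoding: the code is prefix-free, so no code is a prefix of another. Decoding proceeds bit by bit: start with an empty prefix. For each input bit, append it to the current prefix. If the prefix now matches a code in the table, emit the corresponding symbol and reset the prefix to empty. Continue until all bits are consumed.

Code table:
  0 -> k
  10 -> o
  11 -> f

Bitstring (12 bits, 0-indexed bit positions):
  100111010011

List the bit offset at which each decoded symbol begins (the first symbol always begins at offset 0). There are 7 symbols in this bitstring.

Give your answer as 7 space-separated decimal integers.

Bit 0: prefix='1' (no match yet)
Bit 1: prefix='10' -> emit 'o', reset
Bit 2: prefix='0' -> emit 'k', reset
Bit 3: prefix='1' (no match yet)
Bit 4: prefix='11' -> emit 'f', reset
Bit 5: prefix='1' (no match yet)
Bit 6: prefix='10' -> emit 'o', reset
Bit 7: prefix='1' (no match yet)
Bit 8: prefix='10' -> emit 'o', reset
Bit 9: prefix='0' -> emit 'k', reset
Bit 10: prefix='1' (no match yet)
Bit 11: prefix='11' -> emit 'f', reset

Answer: 0 2 3 5 7 9 10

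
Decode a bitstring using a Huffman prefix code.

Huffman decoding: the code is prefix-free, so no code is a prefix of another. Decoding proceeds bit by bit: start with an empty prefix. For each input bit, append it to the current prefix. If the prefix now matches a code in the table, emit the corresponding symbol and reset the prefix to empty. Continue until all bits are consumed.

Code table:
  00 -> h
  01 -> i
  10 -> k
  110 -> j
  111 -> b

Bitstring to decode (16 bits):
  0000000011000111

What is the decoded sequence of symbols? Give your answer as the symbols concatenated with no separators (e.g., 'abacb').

Answer: hhhhjhb

Derivation:
Bit 0: prefix='0' (no match yet)
Bit 1: prefix='00' -> emit 'h', reset
Bit 2: prefix='0' (no match yet)
Bit 3: prefix='00' -> emit 'h', reset
Bit 4: prefix='0' (no match yet)
Bit 5: prefix='00' -> emit 'h', reset
Bit 6: prefix='0' (no match yet)
Bit 7: prefix='00' -> emit 'h', reset
Bit 8: prefix='1' (no match yet)
Bit 9: prefix='11' (no match yet)
Bit 10: prefix='110' -> emit 'j', reset
Bit 11: prefix='0' (no match yet)
Bit 12: prefix='00' -> emit 'h', reset
Bit 13: prefix='1' (no match yet)
Bit 14: prefix='11' (no match yet)
Bit 15: prefix='111' -> emit 'b', reset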